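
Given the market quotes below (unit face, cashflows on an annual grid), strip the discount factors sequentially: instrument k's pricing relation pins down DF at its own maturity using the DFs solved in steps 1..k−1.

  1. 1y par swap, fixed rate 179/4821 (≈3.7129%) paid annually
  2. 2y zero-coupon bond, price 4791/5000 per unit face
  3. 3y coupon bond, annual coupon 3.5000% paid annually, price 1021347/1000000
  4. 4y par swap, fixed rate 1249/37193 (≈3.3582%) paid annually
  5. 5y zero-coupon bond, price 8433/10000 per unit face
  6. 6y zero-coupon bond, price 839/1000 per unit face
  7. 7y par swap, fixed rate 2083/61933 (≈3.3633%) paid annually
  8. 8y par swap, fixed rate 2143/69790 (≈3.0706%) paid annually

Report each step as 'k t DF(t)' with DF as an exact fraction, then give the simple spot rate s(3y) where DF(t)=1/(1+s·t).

1 1 4821/5000
2 2 4791/5000
3 3 4609/5000
4 4 8751/10000
5 5 8433/10000
6 6 839/1000
7 7 7917/10000
8 8 7857/10000
s(3y) = (1/(4609/5000) − 1)/(3) = 391/13827 ≈ 2.8278%

step 1 [1y] swap r/1=179/4821: DF=(1 − 179/4821·(0))/(1+179/4821) = 4821/5000 ≈ 0.964200
step 2 [2y] zero: DF = P = 4791/5000 ≈ 0.958200
step 3 [3y] bond c/1=7/200: DF=(1021347/1000000 − 7/200·(0.964200+0.958200))/(1+7/200) = 4609/5000 ≈ 0.921800
step 4 [4y] swap r/1=1249/37193: DF=(1 − 1249/37193·(0.964200+0.958200+0.921800))/(1+1249/37193) = 8751/10000 ≈ 0.875100
step 5 [5y] zero: DF = P = 8433/10000 ≈ 0.843300
step 6 [6y] zero: DF = P = 839/1000 ≈ 0.839000
step 7 [7y] swap r/1=2083/61933: DF=(1 − 2083/61933·(0.964200+0.958200+0.921800+0.875100+0.843300+0.839000))/(1+2083/61933) = 7917/10000 ≈ 0.791700
step 8 [8y] swap r/1=2143/69790: DF=(1 − 2143/69790·(0.964200+0.958200+0.921800+0.875100+0.843300+0.839000+0.791700))/(1+2143/69790) = 7857/10000 ≈ 0.785700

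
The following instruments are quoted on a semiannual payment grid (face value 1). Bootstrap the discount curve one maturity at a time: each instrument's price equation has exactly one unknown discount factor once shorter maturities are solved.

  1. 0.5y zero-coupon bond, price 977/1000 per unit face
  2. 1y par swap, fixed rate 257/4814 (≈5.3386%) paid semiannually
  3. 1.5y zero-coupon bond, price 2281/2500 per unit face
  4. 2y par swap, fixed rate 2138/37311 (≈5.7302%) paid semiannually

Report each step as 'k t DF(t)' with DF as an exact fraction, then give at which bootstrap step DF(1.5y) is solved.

1 1/2 977/1000
2 1 4743/5000
3 3/2 2281/2500
4 2 8931/10000
DF(1.5y) is solved at step 3

step 1 [0.5y] zero: DF = P = 977/1000 ≈ 0.977000
step 2 [1y] swap r/2=257/9628: DF=(1 − 257/9628·(0.977000))/(1+257/9628) = 4743/5000 ≈ 0.948600
step 3 [1.5y] zero: DF = P = 2281/2500 ≈ 0.912400
step 4 [2y] swap r/2=1069/37311: DF=(1 − 1069/37311·(0.977000+0.948600+0.912400))/(1+1069/37311) = 8931/10000 ≈ 0.893100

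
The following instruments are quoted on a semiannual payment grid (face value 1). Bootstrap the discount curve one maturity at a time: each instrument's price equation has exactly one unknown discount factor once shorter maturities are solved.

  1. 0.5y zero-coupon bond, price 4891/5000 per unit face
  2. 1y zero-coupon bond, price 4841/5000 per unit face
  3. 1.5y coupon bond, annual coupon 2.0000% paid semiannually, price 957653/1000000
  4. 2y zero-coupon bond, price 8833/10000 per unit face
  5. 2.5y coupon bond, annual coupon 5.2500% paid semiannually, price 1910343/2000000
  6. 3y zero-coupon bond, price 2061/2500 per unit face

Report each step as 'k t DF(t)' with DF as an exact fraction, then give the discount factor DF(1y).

1 1/2 4891/5000
2 1 4841/5000
3 3/2 9289/10000
4 2 8833/10000
5 5/2 4173/5000
6 3 2061/2500
DF(1y) = 4841/5000 ≈ 0.968200

step 1 [0.5y] zero: DF = P = 4891/5000 ≈ 0.978200
step 2 [1y] zero: DF = P = 4841/5000 ≈ 0.968200
step 3 [1.5y] bond c/2=1/100: DF=(957653/1000000 − 1/100·(0.978200+0.968200))/(1+1/100) = 9289/10000 ≈ 0.928900
step 4 [2y] zero: DF = P = 8833/10000 ≈ 0.883300
step 5 [2.5y] bond c/2=21/800: DF=(1910343/2000000 − 21/800·(0.978200+0.968200+0.928900+0.883300))/(1+21/800) = 4173/5000 ≈ 0.834600
step 6 [3y] zero: DF = P = 2061/2500 ≈ 0.824400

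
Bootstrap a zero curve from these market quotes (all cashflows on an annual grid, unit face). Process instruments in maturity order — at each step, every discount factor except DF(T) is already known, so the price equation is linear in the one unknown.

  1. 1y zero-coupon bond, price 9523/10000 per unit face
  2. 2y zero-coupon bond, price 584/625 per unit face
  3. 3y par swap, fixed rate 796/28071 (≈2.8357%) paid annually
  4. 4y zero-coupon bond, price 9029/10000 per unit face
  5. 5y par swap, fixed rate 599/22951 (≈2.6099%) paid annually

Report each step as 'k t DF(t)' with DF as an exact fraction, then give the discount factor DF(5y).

step 1 [1y] zero: DF = P = 9523/10000 ≈ 0.952300
step 2 [2y] zero: DF = P = 584/625 ≈ 0.934400
step 3 [3y] swap r/1=796/28071: DF=(1 − 796/28071·(0.952300+0.934400))/(1+796/28071) = 2301/2500 ≈ 0.920400
step 4 [4y] zero: DF = P = 9029/10000 ≈ 0.902900
step 5 [5y] swap r/1=599/22951: DF=(1 − 599/22951·(0.952300+0.934400+0.920400+0.902900))/(1+599/22951) = 4401/5000 ≈ 0.880200

1 1 9523/10000
2 2 584/625
3 3 2301/2500
4 4 9029/10000
5 5 4401/5000
DF(5y) = 4401/5000 ≈ 0.880200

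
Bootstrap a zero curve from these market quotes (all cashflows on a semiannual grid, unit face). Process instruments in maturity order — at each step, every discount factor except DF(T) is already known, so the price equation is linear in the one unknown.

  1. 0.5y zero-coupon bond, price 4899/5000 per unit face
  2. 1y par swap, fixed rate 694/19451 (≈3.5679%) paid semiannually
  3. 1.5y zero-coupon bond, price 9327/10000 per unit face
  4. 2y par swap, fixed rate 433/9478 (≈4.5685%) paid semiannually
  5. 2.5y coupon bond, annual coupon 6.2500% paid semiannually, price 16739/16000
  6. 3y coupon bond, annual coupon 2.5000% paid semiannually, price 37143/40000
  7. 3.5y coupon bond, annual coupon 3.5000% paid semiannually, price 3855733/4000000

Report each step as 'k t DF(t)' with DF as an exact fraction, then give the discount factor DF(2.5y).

1 1/2 4899/5000
2 1 9653/10000
3 3/2 9327/10000
4 2 4567/5000
5 5/2 2249/2500
6 3 537/625
7 7/2 8519/10000
DF(2.5y) = 2249/2500 ≈ 0.899600

step 1 [0.5y] zero: DF = P = 4899/5000 ≈ 0.979800
step 2 [1y] swap r/2=347/19451: DF=(1 − 347/19451·(0.979800))/(1+347/19451) = 9653/10000 ≈ 0.965300
step 3 [1.5y] zero: DF = P = 9327/10000 ≈ 0.932700
step 4 [2y] swap r/2=433/18956: DF=(1 − 433/18956·(0.979800+0.965300+0.932700))/(1+433/18956) = 4567/5000 ≈ 0.913400
step 5 [2.5y] bond c/2=1/32: DF=(16739/16000 − 1/32·(0.979800+0.965300+0.932700+0.913400))/(1+1/32) = 2249/2500 ≈ 0.899600
step 6 [3y] bond c/2=1/80: DF=(37143/40000 − 1/80·(0.979800+0.965300+0.932700+0.913400+0.899600))/(1+1/80) = 537/625 ≈ 0.859200
step 7 [3.5y] bond c/2=7/400: DF=(3855733/4000000 − 7/400·(0.979800+0.965300+0.932700+0.913400+0.899600+0.859200))/(1+7/400) = 8519/10000 ≈ 0.851900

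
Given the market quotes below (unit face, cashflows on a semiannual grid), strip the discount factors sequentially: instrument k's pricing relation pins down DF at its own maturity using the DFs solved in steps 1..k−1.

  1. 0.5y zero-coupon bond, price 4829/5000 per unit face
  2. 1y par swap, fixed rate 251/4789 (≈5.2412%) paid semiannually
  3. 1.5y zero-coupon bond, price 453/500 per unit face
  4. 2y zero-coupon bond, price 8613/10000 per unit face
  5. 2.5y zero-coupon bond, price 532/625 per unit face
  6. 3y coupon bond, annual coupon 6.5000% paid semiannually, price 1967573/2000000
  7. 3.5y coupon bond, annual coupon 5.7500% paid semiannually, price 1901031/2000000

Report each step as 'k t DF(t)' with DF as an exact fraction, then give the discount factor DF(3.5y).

step 1 [0.5y] zero: DF = P = 4829/5000 ≈ 0.965800
step 2 [1y] swap r/2=251/9578: DF=(1 − 251/9578·(0.965800))/(1+251/9578) = 4749/5000 ≈ 0.949800
step 3 [1.5y] zero: DF = P = 453/500 ≈ 0.906000
step 4 [2y] zero: DF = P = 8613/10000 ≈ 0.861300
step 5 [2.5y] zero: DF = P = 532/625 ≈ 0.851200
step 6 [3y] bond c/2=13/400: DF=(1967573/2000000 − 13/400·(0.965800+0.949800+0.906000+0.861300+0.851200))/(1+13/400) = 8101/10000 ≈ 0.810100
step 7 [3.5y] bond c/2=23/800: DF=(1901031/2000000 − 23/800·(0.965800+0.949800+0.906000+0.861300+0.851200+0.810100))/(1+23/800) = 3873/5000 ≈ 0.774600

1 1/2 4829/5000
2 1 4749/5000
3 3/2 453/500
4 2 8613/10000
5 5/2 532/625
6 3 8101/10000
7 7/2 3873/5000
DF(3.5y) = 3873/5000 ≈ 0.774600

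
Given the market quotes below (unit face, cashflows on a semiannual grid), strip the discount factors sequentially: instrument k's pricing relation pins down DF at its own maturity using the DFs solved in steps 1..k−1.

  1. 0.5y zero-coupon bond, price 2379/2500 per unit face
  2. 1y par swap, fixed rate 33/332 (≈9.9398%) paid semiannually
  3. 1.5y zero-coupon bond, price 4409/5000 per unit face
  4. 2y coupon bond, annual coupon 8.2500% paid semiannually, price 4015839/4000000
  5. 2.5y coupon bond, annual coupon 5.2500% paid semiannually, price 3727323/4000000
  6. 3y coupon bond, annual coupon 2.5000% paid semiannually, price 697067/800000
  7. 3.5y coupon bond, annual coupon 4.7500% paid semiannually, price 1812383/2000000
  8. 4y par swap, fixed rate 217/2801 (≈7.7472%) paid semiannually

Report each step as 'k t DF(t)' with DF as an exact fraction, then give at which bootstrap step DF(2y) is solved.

step 1 [0.5y] zero: DF = P = 2379/2500 ≈ 0.951600
step 2 [1y] swap r/2=33/664: DF=(1 − 33/664·(0.951600))/(1+33/664) = 2269/2500 ≈ 0.907600
step 3 [1.5y] zero: DF = P = 4409/5000 ≈ 0.881800
step 4 [2y] bond c/2=33/800: DF=(4015839/4000000 − 33/800·(0.951600+0.907600+0.881800))/(1+33/800) = 2139/2500 ≈ 0.855600
step 5 [2.5y] bond c/2=21/800: DF=(3727323/4000000 − 21/800·(0.951600+0.907600+0.881800+0.855600))/(1+21/800) = 102/125 ≈ 0.816000
step 6 [3y] bond c/2=1/80: DF=(697067/800000 − 1/80·(0.951600+0.907600+0.881800+0.855600+0.816000))/(1+1/80) = 8061/10000 ≈ 0.806100
step 7 [3.5y] bond c/2=19/800: DF=(1812383/2000000 − 19/800·(0.951600+0.907600+0.881800+0.855600+0.816000+0.806100))/(1+19/800) = 7641/10000 ≈ 0.764100
step 8 [4y] swap r/2=217/5602: DF=(1 − 217/5602·(0.951600+0.907600+0.881800+0.855600+0.816000+0.806100+0.764100))/(1+217/5602) = 1849/2500 ≈ 0.739600

1 1/2 2379/2500
2 1 2269/2500
3 3/2 4409/5000
4 2 2139/2500
5 5/2 102/125
6 3 8061/10000
7 7/2 7641/10000
8 4 1849/2500
DF(2y) is solved at step 4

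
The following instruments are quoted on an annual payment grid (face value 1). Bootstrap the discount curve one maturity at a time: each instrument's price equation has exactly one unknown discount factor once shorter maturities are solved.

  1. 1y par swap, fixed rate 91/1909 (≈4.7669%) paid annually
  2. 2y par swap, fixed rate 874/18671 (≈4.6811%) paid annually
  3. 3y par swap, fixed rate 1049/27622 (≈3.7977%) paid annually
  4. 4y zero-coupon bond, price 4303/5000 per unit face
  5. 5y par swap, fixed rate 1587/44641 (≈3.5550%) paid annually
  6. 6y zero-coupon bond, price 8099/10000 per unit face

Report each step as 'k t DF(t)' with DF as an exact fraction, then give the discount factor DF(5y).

step 1 [1y] swap r/1=91/1909: DF=(1 − 91/1909·(0))/(1+91/1909) = 1909/2000 ≈ 0.954500
step 2 [2y] swap r/1=874/18671: DF=(1 − 874/18671·(0.954500))/(1+874/18671) = 4563/5000 ≈ 0.912600
step 3 [3y] swap r/1=1049/27622: DF=(1 − 1049/27622·(0.954500+0.912600))/(1+1049/27622) = 8951/10000 ≈ 0.895100
step 4 [4y] zero: DF = P = 4303/5000 ≈ 0.860600
step 5 [5y] swap r/1=1587/44641: DF=(1 − 1587/44641·(0.954500+0.912600+0.895100+0.860600))/(1+1587/44641) = 8413/10000 ≈ 0.841300
step 6 [6y] zero: DF = P = 8099/10000 ≈ 0.809900

1 1 1909/2000
2 2 4563/5000
3 3 8951/10000
4 4 4303/5000
5 5 8413/10000
6 6 8099/10000
DF(5y) = 8413/10000 ≈ 0.841300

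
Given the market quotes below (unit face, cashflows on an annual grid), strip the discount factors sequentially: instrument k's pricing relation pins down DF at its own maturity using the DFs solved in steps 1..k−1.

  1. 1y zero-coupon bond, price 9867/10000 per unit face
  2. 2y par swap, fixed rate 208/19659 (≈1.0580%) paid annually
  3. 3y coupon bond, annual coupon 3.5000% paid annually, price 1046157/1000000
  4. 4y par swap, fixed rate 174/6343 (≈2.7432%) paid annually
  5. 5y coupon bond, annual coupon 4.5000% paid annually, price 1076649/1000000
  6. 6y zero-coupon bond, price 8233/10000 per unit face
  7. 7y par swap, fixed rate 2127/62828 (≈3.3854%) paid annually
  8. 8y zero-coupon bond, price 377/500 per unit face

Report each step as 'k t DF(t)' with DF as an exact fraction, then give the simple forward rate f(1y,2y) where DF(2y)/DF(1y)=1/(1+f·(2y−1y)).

1 1 9867/10000
2 2 612/625
3 3 9443/10000
4 4 2239/2500
5 5 1083/1250
6 6 8233/10000
7 7 7873/10000
8 8 377/500
f(1y,2y) = ((9867/10000)/(612/625) − 1)/(1) = 25/3264 ≈ 0.7659%

step 1 [1y] zero: DF = P = 9867/10000 ≈ 0.986700
step 2 [2y] swap r/1=208/19659: DF=(1 − 208/19659·(0.986700))/(1+208/19659) = 612/625 ≈ 0.979200
step 3 [3y] bond c/1=7/200: DF=(1046157/1000000 − 7/200·(0.986700+0.979200))/(1+7/200) = 9443/10000 ≈ 0.944300
step 4 [4y] swap r/1=174/6343: DF=(1 − 174/6343·(0.986700+0.979200+0.944300))/(1+174/6343) = 2239/2500 ≈ 0.895600
step 5 [5y] bond c/1=9/200: DF=(1076649/1000000 − 9/200·(0.986700+0.979200+0.944300+0.895600))/(1+9/200) = 1083/1250 ≈ 0.866400
step 6 [6y] zero: DF = P = 8233/10000 ≈ 0.823300
step 7 [7y] swap r/1=2127/62828: DF=(1 − 2127/62828·(0.986700+0.979200+0.944300+0.895600+0.866400+0.823300))/(1+2127/62828) = 7873/10000 ≈ 0.787300
step 8 [8y] zero: DF = P = 377/500 ≈ 0.754000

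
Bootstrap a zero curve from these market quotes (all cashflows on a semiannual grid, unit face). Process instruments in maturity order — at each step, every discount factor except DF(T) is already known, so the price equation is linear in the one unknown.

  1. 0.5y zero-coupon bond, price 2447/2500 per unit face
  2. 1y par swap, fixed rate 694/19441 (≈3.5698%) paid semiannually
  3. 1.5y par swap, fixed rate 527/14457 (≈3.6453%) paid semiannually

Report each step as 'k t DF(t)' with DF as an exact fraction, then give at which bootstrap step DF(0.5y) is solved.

step 1 [0.5y] zero: DF = P = 2447/2500 ≈ 0.978800
step 2 [1y] swap r/2=347/19441: DF=(1 − 347/19441·(0.978800))/(1+347/19441) = 9653/10000 ≈ 0.965300
step 3 [1.5y] swap r/2=527/28914: DF=(1 − 527/28914·(0.978800+0.965300))/(1+527/28914) = 9473/10000 ≈ 0.947300

1 1/2 2447/2500
2 1 9653/10000
3 3/2 9473/10000
DF(0.5y) is solved at step 1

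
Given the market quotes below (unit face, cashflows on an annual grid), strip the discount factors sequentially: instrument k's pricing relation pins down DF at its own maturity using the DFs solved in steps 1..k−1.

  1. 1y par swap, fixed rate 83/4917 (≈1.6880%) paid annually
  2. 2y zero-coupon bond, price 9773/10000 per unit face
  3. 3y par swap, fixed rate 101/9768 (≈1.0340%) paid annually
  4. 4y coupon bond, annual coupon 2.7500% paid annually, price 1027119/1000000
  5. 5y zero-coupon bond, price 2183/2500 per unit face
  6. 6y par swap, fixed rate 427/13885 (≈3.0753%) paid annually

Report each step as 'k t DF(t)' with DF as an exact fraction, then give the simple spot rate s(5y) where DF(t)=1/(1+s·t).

1 1 4917/5000
2 2 9773/10000
3 3 9697/10000
4 4 2303/2500
5 5 2183/2500
6 6 2073/2500
s(5y) = (1/(2183/2500) − 1)/(5) = 317/10915 ≈ 2.9043%

step 1 [1y] swap r/1=83/4917: DF=(1 − 83/4917·(0))/(1+83/4917) = 4917/5000 ≈ 0.983400
step 2 [2y] zero: DF = P = 9773/10000 ≈ 0.977300
step 3 [3y] swap r/1=101/9768: DF=(1 − 101/9768·(0.983400+0.977300))/(1+101/9768) = 9697/10000 ≈ 0.969700
step 4 [4y] bond c/1=11/400: DF=(1027119/1000000 − 11/400·(0.983400+0.977300+0.969700))/(1+11/400) = 2303/2500 ≈ 0.921200
step 5 [5y] zero: DF = P = 2183/2500 ≈ 0.873200
step 6 [6y] swap r/1=427/13885: DF=(1 − 427/13885·(0.983400+0.977300+0.969700+0.921200+0.873200))/(1+427/13885) = 2073/2500 ≈ 0.829200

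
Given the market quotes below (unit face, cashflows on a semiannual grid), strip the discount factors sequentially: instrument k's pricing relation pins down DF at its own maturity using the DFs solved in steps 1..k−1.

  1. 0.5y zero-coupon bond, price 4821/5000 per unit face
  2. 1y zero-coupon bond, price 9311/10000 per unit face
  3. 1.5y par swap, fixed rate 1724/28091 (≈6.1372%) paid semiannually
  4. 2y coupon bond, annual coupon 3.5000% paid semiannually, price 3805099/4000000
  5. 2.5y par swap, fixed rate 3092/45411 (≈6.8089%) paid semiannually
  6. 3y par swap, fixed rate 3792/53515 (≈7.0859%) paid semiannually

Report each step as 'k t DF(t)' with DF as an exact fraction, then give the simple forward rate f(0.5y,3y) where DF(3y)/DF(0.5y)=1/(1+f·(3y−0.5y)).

1 1/2 4821/5000
2 1 9311/10000
3 3/2 4569/5000
4 2 4433/5000
5 5/2 4227/5000
6 3 1013/1250
f(0.5y,3y) = ((4821/5000)/(1013/1250) − 1)/(5/2) = 769/10130 ≈ 7.5913%

step 1 [0.5y] zero: DF = P = 4821/5000 ≈ 0.964200
step 2 [1y] zero: DF = P = 9311/10000 ≈ 0.931100
step 3 [1.5y] swap r/2=862/28091: DF=(1 − 862/28091·(0.964200+0.931100))/(1+862/28091) = 4569/5000 ≈ 0.913800
step 4 [2y] bond c/2=7/400: DF=(3805099/4000000 − 7/400·(0.964200+0.931100+0.913800))/(1+7/400) = 4433/5000 ≈ 0.886600
step 5 [2.5y] swap r/2=1546/45411: DF=(1 − 1546/45411·(0.964200+0.931100+0.913800+0.886600))/(1+1546/45411) = 4227/5000 ≈ 0.845400
step 6 [3y] swap r/2=1896/53515: DF=(1 − 1896/53515·(0.964200+0.931100+0.913800+0.886600+0.845400))/(1+1896/53515) = 1013/1250 ≈ 0.810400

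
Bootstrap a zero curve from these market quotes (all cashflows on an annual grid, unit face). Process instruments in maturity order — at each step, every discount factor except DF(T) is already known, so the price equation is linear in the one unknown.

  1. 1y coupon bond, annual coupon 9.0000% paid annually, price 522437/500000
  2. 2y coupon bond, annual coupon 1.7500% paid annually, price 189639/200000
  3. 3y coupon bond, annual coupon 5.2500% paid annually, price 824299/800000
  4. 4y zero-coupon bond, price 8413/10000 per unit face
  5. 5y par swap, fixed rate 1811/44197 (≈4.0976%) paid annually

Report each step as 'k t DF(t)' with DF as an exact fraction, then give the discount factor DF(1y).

step 1 [1y] bond c/1=9/100: DF=(522437/500000 − 9/100·(0))/(1+9/100) = 4793/5000 ≈ 0.958600
step 2 [2y] bond c/1=7/400: DF=(189639/200000 − 7/400·(0.958600))/(1+7/400) = 4577/5000 ≈ 0.915400
step 3 [3y] bond c/1=21/400: DF=(824299/800000 − 21/400·(0.958600+0.915400))/(1+21/400) = 1771/2000 ≈ 0.885500
step 4 [4y] zero: DF = P = 8413/10000 ≈ 0.841300
step 5 [5y] swap r/1=1811/44197: DF=(1 − 1811/44197·(0.958600+0.915400+0.885500+0.841300))/(1+1811/44197) = 8189/10000 ≈ 0.818900

1 1 4793/5000
2 2 4577/5000
3 3 1771/2000
4 4 8413/10000
5 5 8189/10000
DF(1y) = 4793/5000 ≈ 0.958600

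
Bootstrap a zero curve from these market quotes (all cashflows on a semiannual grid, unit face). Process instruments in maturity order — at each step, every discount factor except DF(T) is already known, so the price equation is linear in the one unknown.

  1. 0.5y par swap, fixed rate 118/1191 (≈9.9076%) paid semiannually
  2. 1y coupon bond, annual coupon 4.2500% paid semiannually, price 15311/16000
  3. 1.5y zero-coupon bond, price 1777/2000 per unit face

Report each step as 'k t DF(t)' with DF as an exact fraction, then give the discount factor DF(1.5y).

step 1 [0.5y] swap r/2=59/1191: DF=(1 − 59/1191·(0))/(1+59/1191) = 1191/1250 ≈ 0.952800
step 2 [1y] bond c/2=17/800: DF=(15311/16000 − 17/800·(0.952800))/(1+17/800) = 2293/2500 ≈ 0.917200
step 3 [1.5y] zero: DF = P = 1777/2000 ≈ 0.888500

1 1/2 1191/1250
2 1 2293/2500
3 3/2 1777/2000
DF(1.5y) = 1777/2000 ≈ 0.888500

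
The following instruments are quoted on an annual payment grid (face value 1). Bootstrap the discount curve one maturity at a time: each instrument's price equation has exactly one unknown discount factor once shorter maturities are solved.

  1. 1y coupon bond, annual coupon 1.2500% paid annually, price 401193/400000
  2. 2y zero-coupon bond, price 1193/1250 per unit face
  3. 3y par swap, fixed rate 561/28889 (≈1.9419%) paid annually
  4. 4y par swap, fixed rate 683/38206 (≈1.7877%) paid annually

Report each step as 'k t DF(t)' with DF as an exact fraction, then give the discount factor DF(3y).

step 1 [1y] bond c/1=1/80: DF=(401193/400000 − 1/80·(0))/(1+1/80) = 4953/5000 ≈ 0.990600
step 2 [2y] zero: DF = P = 1193/1250 ≈ 0.954400
step 3 [3y] swap r/1=561/28889: DF=(1 − 561/28889·(0.990600+0.954400))/(1+561/28889) = 9439/10000 ≈ 0.943900
step 4 [4y] swap r/1=683/38206: DF=(1 − 683/38206·(0.990600+0.954400+0.943900))/(1+683/38206) = 9317/10000 ≈ 0.931700

1 1 4953/5000
2 2 1193/1250
3 3 9439/10000
4 4 9317/10000
DF(3y) = 9439/10000 ≈ 0.943900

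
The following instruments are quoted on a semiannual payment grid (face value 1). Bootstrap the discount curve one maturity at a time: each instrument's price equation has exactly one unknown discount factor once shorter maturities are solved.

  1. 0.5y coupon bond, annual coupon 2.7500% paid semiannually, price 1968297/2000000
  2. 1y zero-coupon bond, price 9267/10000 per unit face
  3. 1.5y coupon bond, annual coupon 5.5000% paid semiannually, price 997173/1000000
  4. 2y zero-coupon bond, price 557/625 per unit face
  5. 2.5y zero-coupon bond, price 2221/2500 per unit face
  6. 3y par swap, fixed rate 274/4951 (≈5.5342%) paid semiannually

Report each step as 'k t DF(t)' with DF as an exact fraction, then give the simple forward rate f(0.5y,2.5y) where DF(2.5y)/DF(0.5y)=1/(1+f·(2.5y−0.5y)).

step 1 [0.5y] bond c/2=11/800: DF=(1968297/2000000 − 11/800·(0))/(1+11/800) = 2427/2500 ≈ 0.970800
step 2 [1y] zero: DF = P = 9267/10000 ≈ 0.926700
step 3 [1.5y] bond c/2=11/400: DF=(997173/1000000 − 11/400·(0.970800+0.926700))/(1+11/400) = 9197/10000 ≈ 0.919700
step 4 [2y] zero: DF = P = 557/625 ≈ 0.891200
step 5 [2.5y] zero: DF = P = 2221/2500 ≈ 0.888400
step 6 [3y] swap r/2=137/4951: DF=(1 − 137/4951·(0.970800+0.926700+0.919700+0.891200+0.888400))/(1+137/4951) = 8493/10000 ≈ 0.849300

1 1/2 2427/2500
2 1 9267/10000
3 3/2 9197/10000
4 2 557/625
5 5/2 2221/2500
6 3 8493/10000
f(0.5y,2.5y) = ((2427/2500)/(2221/2500) − 1)/(2) = 103/2221 ≈ 4.6376%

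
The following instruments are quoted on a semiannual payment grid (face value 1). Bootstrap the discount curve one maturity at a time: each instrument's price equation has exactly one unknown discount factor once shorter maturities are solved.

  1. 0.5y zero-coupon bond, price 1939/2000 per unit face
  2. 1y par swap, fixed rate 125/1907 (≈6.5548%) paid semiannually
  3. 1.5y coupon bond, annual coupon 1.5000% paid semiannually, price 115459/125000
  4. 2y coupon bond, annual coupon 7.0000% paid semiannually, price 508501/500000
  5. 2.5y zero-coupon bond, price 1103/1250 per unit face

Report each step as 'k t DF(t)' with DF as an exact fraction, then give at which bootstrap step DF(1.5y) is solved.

1 1/2 1939/2000
2 1 15/16
3 3/2 4513/5000
4 2 2219/2500
5 5/2 1103/1250
DF(1.5y) is solved at step 3

step 1 [0.5y] zero: DF = P = 1939/2000 ≈ 0.969500
step 2 [1y] swap r/2=125/3814: DF=(1 − 125/3814·(0.969500))/(1+125/3814) = 15/16 ≈ 0.937500
step 3 [1.5y] bond c/2=3/400: DF=(115459/125000 − 3/400·(0.969500+0.937500))/(1+3/400) = 4513/5000 ≈ 0.902600
step 4 [2y] bond c/2=7/200: DF=(508501/500000 − 7/200·(0.969500+0.937500+0.902600))/(1+7/200) = 2219/2500 ≈ 0.887600
step 5 [2.5y] zero: DF = P = 1103/1250 ≈ 0.882400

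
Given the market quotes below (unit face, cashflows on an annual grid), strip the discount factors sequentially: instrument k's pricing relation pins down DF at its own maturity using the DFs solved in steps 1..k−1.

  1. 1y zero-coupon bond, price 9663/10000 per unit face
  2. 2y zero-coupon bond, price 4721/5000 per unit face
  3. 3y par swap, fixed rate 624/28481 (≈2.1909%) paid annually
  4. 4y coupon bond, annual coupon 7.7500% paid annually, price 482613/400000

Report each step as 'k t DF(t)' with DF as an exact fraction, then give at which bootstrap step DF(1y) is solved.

1 1 9663/10000
2 2 4721/5000
3 3 586/625
4 4 9149/10000
DF(1y) is solved at step 1

step 1 [1y] zero: DF = P = 9663/10000 ≈ 0.966300
step 2 [2y] zero: DF = P = 4721/5000 ≈ 0.944200
step 3 [3y] swap r/1=624/28481: DF=(1 − 624/28481·(0.966300+0.944200))/(1+624/28481) = 586/625 ≈ 0.937600
step 4 [4y] bond c/1=31/400: DF=(482613/400000 − 31/400·(0.966300+0.944200+0.937600))/(1+31/400) = 9149/10000 ≈ 0.914900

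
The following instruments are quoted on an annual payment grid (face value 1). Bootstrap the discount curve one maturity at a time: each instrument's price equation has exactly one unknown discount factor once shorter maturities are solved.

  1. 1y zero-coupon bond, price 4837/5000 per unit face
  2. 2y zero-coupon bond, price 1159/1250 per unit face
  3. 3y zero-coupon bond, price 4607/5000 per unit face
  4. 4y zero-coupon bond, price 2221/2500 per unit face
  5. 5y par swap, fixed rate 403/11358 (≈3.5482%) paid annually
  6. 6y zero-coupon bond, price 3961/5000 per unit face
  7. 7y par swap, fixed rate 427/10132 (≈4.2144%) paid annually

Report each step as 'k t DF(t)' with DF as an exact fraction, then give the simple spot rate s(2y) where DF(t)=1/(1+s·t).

1 1 4837/5000
2 2 1159/1250
3 3 4607/5000
4 4 2221/2500
5 5 2097/2500
6 6 3961/5000
7 7 3719/5000
s(2y) = (1/(1159/1250) − 1)/(2) = 91/2318 ≈ 3.9258%

step 1 [1y] zero: DF = P = 4837/5000 ≈ 0.967400
step 2 [2y] zero: DF = P = 1159/1250 ≈ 0.927200
step 3 [3y] zero: DF = P = 4607/5000 ≈ 0.921400
step 4 [4y] zero: DF = P = 2221/2500 ≈ 0.888400
step 5 [5y] swap r/1=403/11358: DF=(1 − 403/11358·(0.967400+0.927200+0.921400+0.888400))/(1+403/11358) = 2097/2500 ≈ 0.838800
step 6 [6y] zero: DF = P = 3961/5000 ≈ 0.792200
step 7 [7y] swap r/1=427/10132: DF=(1 − 427/10132·(0.967400+0.927200+0.921400+0.888400+0.838800+0.792200))/(1+427/10132) = 3719/5000 ≈ 0.743800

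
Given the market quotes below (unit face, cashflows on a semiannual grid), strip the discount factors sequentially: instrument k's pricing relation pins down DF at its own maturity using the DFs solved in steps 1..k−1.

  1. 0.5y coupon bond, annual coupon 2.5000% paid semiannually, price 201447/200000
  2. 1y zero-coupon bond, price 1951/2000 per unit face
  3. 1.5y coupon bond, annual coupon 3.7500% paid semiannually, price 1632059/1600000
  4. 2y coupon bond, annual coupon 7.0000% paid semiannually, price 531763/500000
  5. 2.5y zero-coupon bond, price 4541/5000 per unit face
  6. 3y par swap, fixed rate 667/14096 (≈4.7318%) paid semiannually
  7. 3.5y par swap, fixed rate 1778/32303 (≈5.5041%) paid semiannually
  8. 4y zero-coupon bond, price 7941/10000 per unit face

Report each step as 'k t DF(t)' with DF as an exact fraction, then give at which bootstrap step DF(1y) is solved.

step 1 [0.5y] bond c/2=1/80: DF=(201447/200000 − 1/80·(0))/(1+1/80) = 2487/2500 ≈ 0.994800
step 2 [1y] zero: DF = P = 1951/2000 ≈ 0.975500
step 3 [1.5y] bond c/2=3/160: DF=(1632059/1600000 − 3/160·(0.994800+0.975500))/(1+3/160) = 193/200 ≈ 0.965000
step 4 [2y] bond c/2=7/200: DF=(531763/500000 − 7/200·(0.994800+0.975500+0.965000))/(1+7/200) = 9283/10000 ≈ 0.928300
step 5 [2.5y] zero: DF = P = 4541/5000 ≈ 0.908200
step 6 [3y] swap r/2=667/28192: DF=(1 − 667/28192·(0.994800+0.975500+0.965000+0.928300+0.908200))/(1+667/28192) = 4333/5000 ≈ 0.866600
step 7 [3.5y] swap r/2=889/32303: DF=(1 − 889/32303·(0.994800+0.975500+0.965000+0.928300+0.908200+0.866600))/(1+889/32303) = 4111/5000 ≈ 0.822200
step 8 [4y] zero: DF = P = 7941/10000 ≈ 0.794100

1 1/2 2487/2500
2 1 1951/2000
3 3/2 193/200
4 2 9283/10000
5 5/2 4541/5000
6 3 4333/5000
7 7/2 4111/5000
8 4 7941/10000
DF(1y) is solved at step 2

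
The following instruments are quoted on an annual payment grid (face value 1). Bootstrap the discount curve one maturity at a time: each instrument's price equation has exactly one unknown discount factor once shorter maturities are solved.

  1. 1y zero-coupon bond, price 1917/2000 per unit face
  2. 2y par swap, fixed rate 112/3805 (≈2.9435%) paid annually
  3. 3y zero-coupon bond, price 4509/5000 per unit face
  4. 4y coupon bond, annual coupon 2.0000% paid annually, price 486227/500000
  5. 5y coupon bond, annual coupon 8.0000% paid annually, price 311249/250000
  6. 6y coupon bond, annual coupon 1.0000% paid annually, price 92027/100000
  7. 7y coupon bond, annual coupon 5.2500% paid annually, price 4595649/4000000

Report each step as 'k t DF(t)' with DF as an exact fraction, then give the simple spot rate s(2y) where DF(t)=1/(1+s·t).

step 1 [1y] zero: DF = P = 1917/2000 ≈ 0.958500
step 2 [2y] swap r/1=112/3805: DF=(1 − 112/3805·(0.958500))/(1+112/3805) = 118/125 ≈ 0.944000
step 3 [3y] zero: DF = P = 4509/5000 ≈ 0.901800
step 4 [4y] bond c/1=1/50: DF=(486227/500000 − 1/50·(0.958500+0.944000+0.901800))/(1+1/50) = 1123/1250 ≈ 0.898400
step 5 [5y] bond c/1=2/25: DF=(311249/250000 − 2/25·(0.958500+0.944000+0.901800+0.898400))/(1+2/25) = 1757/2000 ≈ 0.878500
step 6 [6y] bond c/1=1/100: DF=(92027/100000 − 1/100·(0.958500+0.944000+0.901800+0.898400+0.878500))/(1+1/100) = 4329/5000 ≈ 0.865800
step 7 [7y] bond c/1=21/400: DF=(4595649/4000000 − 21/400·(0.958500+0.944000+0.901800+0.898400+0.878500+0.865800))/(1+21/400) = 8199/10000 ≈ 0.819900

1 1 1917/2000
2 2 118/125
3 3 4509/5000
4 4 1123/1250
5 5 1757/2000
6 6 4329/5000
7 7 8199/10000
s(2y) = (1/(118/125) − 1)/(2) = 7/236 ≈ 2.9661%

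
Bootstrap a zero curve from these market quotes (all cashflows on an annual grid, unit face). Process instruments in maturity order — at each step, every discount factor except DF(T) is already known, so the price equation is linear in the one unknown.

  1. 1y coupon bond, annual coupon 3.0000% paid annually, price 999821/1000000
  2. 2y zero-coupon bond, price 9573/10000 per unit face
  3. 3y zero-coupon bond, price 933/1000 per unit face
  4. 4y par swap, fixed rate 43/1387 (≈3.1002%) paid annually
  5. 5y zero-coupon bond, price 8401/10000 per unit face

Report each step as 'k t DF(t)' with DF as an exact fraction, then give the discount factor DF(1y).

step 1 [1y] bond c/1=3/100: DF=(999821/1000000 − 3/100·(0))/(1+3/100) = 9707/10000 ≈ 0.970700
step 2 [2y] zero: DF = P = 9573/10000 ≈ 0.957300
step 3 [3y] zero: DF = P = 933/1000 ≈ 0.933000
step 4 [4y] swap r/1=43/1387: DF=(1 − 43/1387·(0.970700+0.957300+0.933000))/(1+43/1387) = 8839/10000 ≈ 0.883900
step 5 [5y] zero: DF = P = 8401/10000 ≈ 0.840100

1 1 9707/10000
2 2 9573/10000
3 3 933/1000
4 4 8839/10000
5 5 8401/10000
DF(1y) = 9707/10000 ≈ 0.970700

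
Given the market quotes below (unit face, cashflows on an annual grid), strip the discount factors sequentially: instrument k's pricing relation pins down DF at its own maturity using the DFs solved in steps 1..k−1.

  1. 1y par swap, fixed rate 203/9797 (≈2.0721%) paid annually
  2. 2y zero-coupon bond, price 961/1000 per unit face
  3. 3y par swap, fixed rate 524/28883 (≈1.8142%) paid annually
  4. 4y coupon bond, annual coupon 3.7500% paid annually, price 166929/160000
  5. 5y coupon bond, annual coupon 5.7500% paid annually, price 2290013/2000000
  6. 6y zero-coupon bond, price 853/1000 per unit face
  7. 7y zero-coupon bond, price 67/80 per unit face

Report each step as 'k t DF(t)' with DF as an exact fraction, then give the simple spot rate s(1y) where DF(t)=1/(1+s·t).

step 1 [1y] swap r/1=203/9797: DF=(1 − 203/9797·(0))/(1+203/9797) = 9797/10000 ≈ 0.979700
step 2 [2y] zero: DF = P = 961/1000 ≈ 0.961000
step 3 [3y] swap r/1=524/28883: DF=(1 − 524/28883·(0.979700+0.961000))/(1+524/28883) = 2369/2500 ≈ 0.947600
step 4 [4y] bond c/1=3/80: DF=(166929/160000 − 3/80·(0.979700+0.961000+0.947600))/(1+3/80) = 2253/2500 ≈ 0.901200
step 5 [5y] bond c/1=23/400: DF=(2290013/2000000 − 23/400·(0.979700+0.961000+0.947600+0.901200))/(1+23/400) = 8767/10000 ≈ 0.876700
step 6 [6y] zero: DF = P = 853/1000 ≈ 0.853000
step 7 [7y] zero: DF = P = 67/80 ≈ 0.837500

1 1 9797/10000
2 2 961/1000
3 3 2369/2500
4 4 2253/2500
5 5 8767/10000
6 6 853/1000
7 7 67/80
s(1y) = (1/(9797/10000) − 1)/(1) = 203/9797 ≈ 2.0721%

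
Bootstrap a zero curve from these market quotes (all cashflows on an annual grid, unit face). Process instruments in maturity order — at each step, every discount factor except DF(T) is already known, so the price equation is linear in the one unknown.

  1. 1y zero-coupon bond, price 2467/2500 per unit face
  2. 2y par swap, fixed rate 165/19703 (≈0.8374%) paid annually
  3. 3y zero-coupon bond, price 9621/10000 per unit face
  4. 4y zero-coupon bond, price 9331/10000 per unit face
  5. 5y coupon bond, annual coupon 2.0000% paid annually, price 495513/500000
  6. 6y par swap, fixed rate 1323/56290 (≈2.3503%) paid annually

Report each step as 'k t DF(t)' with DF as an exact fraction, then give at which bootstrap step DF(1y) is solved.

1 1 2467/2500
2 2 1967/2000
3 3 9621/10000
4 4 9331/10000
5 5 4479/5000
6 6 8677/10000
DF(1y) is solved at step 1

step 1 [1y] zero: DF = P = 2467/2500 ≈ 0.986800
step 2 [2y] swap r/1=165/19703: DF=(1 − 165/19703·(0.986800))/(1+165/19703) = 1967/2000 ≈ 0.983500
step 3 [3y] zero: DF = P = 9621/10000 ≈ 0.962100
step 4 [4y] zero: DF = P = 9331/10000 ≈ 0.933100
step 5 [5y] bond c/1=1/50: DF=(495513/500000 − 1/50·(0.986800+0.983500+0.962100+0.933100))/(1+1/50) = 4479/5000 ≈ 0.895800
step 6 [6y] swap r/1=1323/56290: DF=(1 − 1323/56290·(0.986800+0.983500+0.962100+0.933100+0.895800))/(1+1323/56290) = 8677/10000 ≈ 0.867700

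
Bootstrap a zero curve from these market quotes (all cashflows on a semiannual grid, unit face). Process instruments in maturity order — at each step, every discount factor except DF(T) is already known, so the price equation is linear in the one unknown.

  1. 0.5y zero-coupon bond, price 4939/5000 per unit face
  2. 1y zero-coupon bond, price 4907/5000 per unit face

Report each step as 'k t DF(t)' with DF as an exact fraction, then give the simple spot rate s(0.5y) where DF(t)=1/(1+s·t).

1 1/2 4939/5000
2 1 4907/5000
s(0.5y) = (1/(4939/5000) − 1)/(1/2) = 122/4939 ≈ 2.4701%

step 1 [0.5y] zero: DF = P = 4939/5000 ≈ 0.987800
step 2 [1y] zero: DF = P = 4907/5000 ≈ 0.981400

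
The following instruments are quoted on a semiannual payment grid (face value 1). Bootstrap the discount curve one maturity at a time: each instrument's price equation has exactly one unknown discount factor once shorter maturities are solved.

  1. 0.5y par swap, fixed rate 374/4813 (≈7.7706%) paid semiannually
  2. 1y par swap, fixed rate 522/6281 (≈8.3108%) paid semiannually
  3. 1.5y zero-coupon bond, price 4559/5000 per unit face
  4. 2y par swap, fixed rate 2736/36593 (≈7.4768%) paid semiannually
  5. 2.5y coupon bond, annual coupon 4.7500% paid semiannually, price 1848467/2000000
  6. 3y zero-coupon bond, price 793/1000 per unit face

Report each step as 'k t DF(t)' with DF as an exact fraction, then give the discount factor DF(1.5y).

step 1 [0.5y] swap r/2=187/4813: DF=(1 − 187/4813·(0))/(1+187/4813) = 4813/5000 ≈ 0.962600
step 2 [1y] swap r/2=261/6281: DF=(1 − 261/6281·(0.962600))/(1+261/6281) = 9217/10000 ≈ 0.921700
step 3 [1.5y] zero: DF = P = 4559/5000 ≈ 0.911800
step 4 [2y] swap r/2=1368/36593: DF=(1 − 1368/36593·(0.962600+0.921700+0.911800))/(1+1368/36593) = 1079/1250 ≈ 0.863200
step 5 [2.5y] bond c/2=19/800: DF=(1848467/2000000 − 19/800·(0.962600+0.921700+0.911800+0.863200))/(1+19/800) = 8179/10000 ≈ 0.817900
step 6 [3y] zero: DF = P = 793/1000 ≈ 0.793000

1 1/2 4813/5000
2 1 9217/10000
3 3/2 4559/5000
4 2 1079/1250
5 5/2 8179/10000
6 3 793/1000
DF(1.5y) = 4559/5000 ≈ 0.911800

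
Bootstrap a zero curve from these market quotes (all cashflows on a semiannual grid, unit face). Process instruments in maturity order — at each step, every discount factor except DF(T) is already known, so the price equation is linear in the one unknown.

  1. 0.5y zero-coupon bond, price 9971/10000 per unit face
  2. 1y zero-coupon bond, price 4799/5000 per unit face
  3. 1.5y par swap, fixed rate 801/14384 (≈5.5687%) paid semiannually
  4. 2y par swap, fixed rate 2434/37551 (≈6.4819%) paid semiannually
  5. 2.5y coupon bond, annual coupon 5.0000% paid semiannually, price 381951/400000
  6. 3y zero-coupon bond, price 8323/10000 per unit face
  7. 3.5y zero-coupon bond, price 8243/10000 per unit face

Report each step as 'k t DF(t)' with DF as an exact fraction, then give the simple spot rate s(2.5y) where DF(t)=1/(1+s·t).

step 1 [0.5y] zero: DF = P = 9971/10000 ≈ 0.997100
step 2 [1y] zero: DF = P = 4799/5000 ≈ 0.959800
step 3 [1.5y] swap r/2=801/28768: DF=(1 − 801/28768·(0.997100+0.959800))/(1+801/28768) = 9199/10000 ≈ 0.919900
step 4 [2y] swap r/2=1217/37551: DF=(1 − 1217/37551·(0.997100+0.959800+0.919900))/(1+1217/37551) = 8783/10000 ≈ 0.878300
step 5 [2.5y] bond c/2=1/40: DF=(381951/400000 − 1/40·(0.997100+0.959800+0.919900+0.878300))/(1+1/40) = 21/25 ≈ 0.840000
step 6 [3y] zero: DF = P = 8323/10000 ≈ 0.832300
step 7 [3.5y] zero: DF = P = 8243/10000 ≈ 0.824300

1 1/2 9971/10000
2 1 4799/5000
3 3/2 9199/10000
4 2 8783/10000
5 5/2 21/25
6 3 8323/10000
7 7/2 8243/10000
s(2.5y) = (1/(21/25) − 1)/(5/2) = 8/105 ≈ 7.6190%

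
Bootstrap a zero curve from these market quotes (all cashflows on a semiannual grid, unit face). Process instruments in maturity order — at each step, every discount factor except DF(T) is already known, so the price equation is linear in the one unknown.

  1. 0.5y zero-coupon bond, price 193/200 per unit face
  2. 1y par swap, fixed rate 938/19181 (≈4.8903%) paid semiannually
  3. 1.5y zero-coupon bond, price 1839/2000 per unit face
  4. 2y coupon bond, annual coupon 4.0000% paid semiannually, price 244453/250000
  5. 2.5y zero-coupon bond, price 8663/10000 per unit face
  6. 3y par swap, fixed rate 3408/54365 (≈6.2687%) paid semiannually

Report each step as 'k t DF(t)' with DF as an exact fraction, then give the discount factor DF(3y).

1 1/2 193/200
2 1 9531/10000
3 3/2 1839/2000
4 2 903/1000
5 5/2 8663/10000
6 3 1037/1250
DF(3y) = 1037/1250 ≈ 0.829600

step 1 [0.5y] zero: DF = P = 193/200 ≈ 0.965000
step 2 [1y] swap r/2=469/19181: DF=(1 − 469/19181·(0.965000))/(1+469/19181) = 9531/10000 ≈ 0.953100
step 3 [1.5y] zero: DF = P = 1839/2000 ≈ 0.919500
step 4 [2y] bond c/2=1/50: DF=(244453/250000 − 1/50·(0.965000+0.953100+0.919500))/(1+1/50) = 903/1000 ≈ 0.903000
step 5 [2.5y] zero: DF = P = 8663/10000 ≈ 0.866300
step 6 [3y] swap r/2=1704/54365: DF=(1 − 1704/54365·(0.965000+0.953100+0.919500+0.903000+0.866300))/(1+1704/54365) = 1037/1250 ≈ 0.829600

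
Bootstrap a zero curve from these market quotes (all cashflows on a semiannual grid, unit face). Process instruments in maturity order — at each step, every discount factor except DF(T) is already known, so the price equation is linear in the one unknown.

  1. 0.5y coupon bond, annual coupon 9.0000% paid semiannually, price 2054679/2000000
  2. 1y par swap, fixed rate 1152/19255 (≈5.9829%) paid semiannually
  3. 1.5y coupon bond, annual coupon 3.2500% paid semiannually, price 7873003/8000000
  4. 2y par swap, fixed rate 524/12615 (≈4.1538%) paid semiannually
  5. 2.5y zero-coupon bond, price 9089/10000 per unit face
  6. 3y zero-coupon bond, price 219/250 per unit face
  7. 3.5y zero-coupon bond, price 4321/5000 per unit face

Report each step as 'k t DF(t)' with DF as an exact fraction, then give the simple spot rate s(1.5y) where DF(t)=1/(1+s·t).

step 1 [0.5y] bond c/2=9/200: DF=(2054679/2000000 − 9/200·(0))/(1+9/200) = 9831/10000 ≈ 0.983100
step 2 [1y] swap r/2=576/19255: DF=(1 − 576/19255·(0.983100))/(1+576/19255) = 589/625 ≈ 0.942400
step 3 [1.5y] bond c/2=13/800: DF=(7873003/8000000 − 13/800·(0.983100+0.942400))/(1+13/800) = 586/625 ≈ 0.937600
step 4 [2y] swap r/2=262/12615: DF=(1 − 262/12615·(0.983100+0.942400+0.937600))/(1+262/12615) = 4607/5000 ≈ 0.921400
step 5 [2.5y] zero: DF = P = 9089/10000 ≈ 0.908900
step 6 [3y] zero: DF = P = 219/250 ≈ 0.876000
step 7 [3.5y] zero: DF = P = 4321/5000 ≈ 0.864200

1 1/2 9831/10000
2 1 589/625
3 3/2 586/625
4 2 4607/5000
5 5/2 9089/10000
6 3 219/250
7 7/2 4321/5000
s(1.5y) = (1/(586/625) − 1)/(3/2) = 13/293 ≈ 4.4369%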